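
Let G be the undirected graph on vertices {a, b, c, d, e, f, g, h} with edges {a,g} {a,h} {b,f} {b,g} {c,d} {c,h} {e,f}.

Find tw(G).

A width-1 tree decomposition is:
Bags: B1 = {c, d}  B2 = {c, h}  B3 = {a, h}  B4 = {a, g}  B5 = {b, g}  B6 = {b, f}  B7 = {e, f}
Tree: B1–B2, B2–B3, B3–B4, B4–B5, B5–B6, B6–B7
The largest bag has 2 vertices, giving width 1; this decomposition certifies tw(G) ≤ 1. G has an edge, so its treewidth is at least 1. The upper and lower bounds meet at 1, so that is the treewidth.

1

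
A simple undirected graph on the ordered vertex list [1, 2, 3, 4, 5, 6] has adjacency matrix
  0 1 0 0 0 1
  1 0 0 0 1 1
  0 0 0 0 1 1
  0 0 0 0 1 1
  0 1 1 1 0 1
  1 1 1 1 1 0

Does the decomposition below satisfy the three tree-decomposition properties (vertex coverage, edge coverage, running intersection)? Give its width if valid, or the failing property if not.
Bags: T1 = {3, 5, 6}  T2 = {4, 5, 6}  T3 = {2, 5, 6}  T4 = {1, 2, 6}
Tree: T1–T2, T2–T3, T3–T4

Checking the three conditions: (i) the bags cover all of {1, 2, 3, 4, 5, 6}; (ii) for each edge, some bag contains both endpoints; (iii) the bags containing any fixed vertex form a subtree. All hold, so the decomposition is valid with width 3 − 1 = 2.

Yes; width 2.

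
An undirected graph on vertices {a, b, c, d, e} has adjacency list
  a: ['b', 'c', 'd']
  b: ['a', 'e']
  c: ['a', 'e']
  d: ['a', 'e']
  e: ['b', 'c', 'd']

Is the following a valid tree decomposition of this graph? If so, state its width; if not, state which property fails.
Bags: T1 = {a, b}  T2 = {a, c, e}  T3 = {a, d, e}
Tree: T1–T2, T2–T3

A tree decomposition must satisfy three properties: every vertex lies in some bag; for every edge, both endpoints lie together in some bag; and for every vertex, the bags containing it form a connected subtree. Here edge (e,b) lies in no bag, so the decomposition is invalid.

No — edge (e,b) lies in no bag.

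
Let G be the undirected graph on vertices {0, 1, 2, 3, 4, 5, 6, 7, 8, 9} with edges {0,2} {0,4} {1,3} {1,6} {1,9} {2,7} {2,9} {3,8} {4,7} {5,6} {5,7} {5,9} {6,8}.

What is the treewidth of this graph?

A width-2 tree decomposition is:
Bags: B1 = {1, 3, 8}  B2 = {1, 6, 8}  B3 = {1, 6, 9}  B4 = {5, 6, 9}  B5 = {2, 5, 9}  B6 = {2, 5, 7}  B7 = {0, 2, 7}  B8 = {0, 4, 7}
Tree: B1–B2, B2–B3, B3–B4, B4–B5, B5–B6, B6–B7, B7–B8
Every bag has size at most 3, so the width is 3 − 1 = 2 and tw(G) ≤ 2. Since 3–8–6–1–3 is a cycle in G, G is not acyclic. Forests are exactly the graphs of treewidth ≤ 1, so tw(G) ≥ 2. Therefore the treewidth is 2.

2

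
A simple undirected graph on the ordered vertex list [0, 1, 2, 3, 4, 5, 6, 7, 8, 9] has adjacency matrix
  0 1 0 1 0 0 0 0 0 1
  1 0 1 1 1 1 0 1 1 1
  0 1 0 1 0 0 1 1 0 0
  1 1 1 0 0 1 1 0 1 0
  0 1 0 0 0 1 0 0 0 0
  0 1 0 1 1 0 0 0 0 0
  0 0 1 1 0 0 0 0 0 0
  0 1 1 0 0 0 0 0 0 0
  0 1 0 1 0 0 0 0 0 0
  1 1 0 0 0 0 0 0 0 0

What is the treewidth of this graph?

2

A width-2 tree decomposition is:
Bags: B1 = {1, 2, 7}  B2 = {1, 2, 3}  B3 = {0, 1, 3}  B4 = {1, 3, 5}  B5 = {1, 4, 5}  B6 = {2, 3, 6}  B7 = {1, 3, 8}  B8 = {0, 1, 9}
Tree: B1–B2, B2–B3, B2–B4, B4–B5, B2–B6, B4–B7, B3–B8
The largest bag has 3 vertices, giving width 2; this decomposition certifies tw(G) ≤ 2. Conversely, {0, 1, 9} is a clique of size 3, and the vertices of any clique must share a bag in every tree decomposition; so some bag has ≥ 3 vertices and tw(G) ≥ 2. Combining the bounds, tw(G) = 2.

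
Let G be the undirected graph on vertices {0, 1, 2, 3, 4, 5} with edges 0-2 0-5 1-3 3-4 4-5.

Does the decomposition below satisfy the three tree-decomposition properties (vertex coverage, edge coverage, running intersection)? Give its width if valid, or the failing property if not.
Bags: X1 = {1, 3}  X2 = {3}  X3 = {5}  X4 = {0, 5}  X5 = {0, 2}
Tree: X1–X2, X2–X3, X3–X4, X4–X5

A tree decomposition must satisfy three properties: every vertex lies in some bag; for every edge, both endpoints lie together in some bag; and for every vertex, the bags containing it form a connected subtree. Here vertex 4 appears in no bag, so the decomposition is invalid.

No — vertex 4 appears in no bag.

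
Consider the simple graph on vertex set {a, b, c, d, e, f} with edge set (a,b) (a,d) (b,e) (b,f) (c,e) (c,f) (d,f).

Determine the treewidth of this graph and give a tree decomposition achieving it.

Each bag holds 3 vertices, so the decomposition has width 2, which upper-bounds the treewidth. The edges c–e–b–f–c form a cycle, so G is not a tree and its treewidth is at least 2. Combining the bounds, tw(G) = 2.

Treewidth 2.
One optimal decomposition is:
Bags: B1 = {c, e, f}  B2 = {b, e, f}  B3 = {b, d, f}  B4 = {a, b, d}
Tree: B1–B2, B2–B3, B3–B4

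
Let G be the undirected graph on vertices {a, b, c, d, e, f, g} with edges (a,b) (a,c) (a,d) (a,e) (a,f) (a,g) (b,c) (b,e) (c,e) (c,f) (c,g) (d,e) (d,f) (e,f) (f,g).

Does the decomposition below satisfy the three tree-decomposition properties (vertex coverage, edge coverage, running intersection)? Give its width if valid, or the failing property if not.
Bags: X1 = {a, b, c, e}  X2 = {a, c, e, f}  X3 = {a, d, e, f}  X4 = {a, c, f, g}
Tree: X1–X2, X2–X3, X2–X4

Every vertex of G appears in some bag (union = {a, b, c, d, e, f, g}); every edge is covered by a bag; and for each vertex v the set of bags containing v is connected in the bag tree. The decomposition is therefore valid. The largest bag has 4 vertices, so the width is 3.

Yes; width 3.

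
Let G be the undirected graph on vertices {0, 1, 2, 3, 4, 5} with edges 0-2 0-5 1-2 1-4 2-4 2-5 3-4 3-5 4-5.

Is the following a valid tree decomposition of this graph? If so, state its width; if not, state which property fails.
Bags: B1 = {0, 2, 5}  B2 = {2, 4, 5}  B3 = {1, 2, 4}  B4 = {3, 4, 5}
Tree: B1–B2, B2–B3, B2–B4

Yes; width 2.

Checking the three conditions: (i) the bags cover all of {0, 1, 2, 3, 4, 5}; (ii) for each edge, some bag contains both endpoints; (iii) the bags containing any fixed vertex form a subtree. All hold, so the decomposition is valid with width 3 − 1 = 2.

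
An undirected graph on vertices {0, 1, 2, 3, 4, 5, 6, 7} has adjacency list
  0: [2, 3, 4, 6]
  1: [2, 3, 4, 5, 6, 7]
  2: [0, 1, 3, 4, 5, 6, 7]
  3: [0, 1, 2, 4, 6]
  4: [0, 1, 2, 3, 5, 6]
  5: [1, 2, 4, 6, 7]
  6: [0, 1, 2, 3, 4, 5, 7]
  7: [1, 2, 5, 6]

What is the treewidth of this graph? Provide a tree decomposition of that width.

Every bag has size at most 5, so the width is 5 − 1 = 4 and tw(G) ≤ 4. Conversely, {0, 2, 3, 4, 6} is a clique of size 5, and the vertices of any clique must share a bag in every tree decomposition; so some bag has ≥ 5 vertices and tw(G) ≥ 4. Therefore the treewidth is 4.

Treewidth 4.
One such decomposition:
Bags: B1 = {1, 2, 4, 5, 6}  B2 = {1, 2, 5, 6, 7}  B3 = {1, 2, 3, 4, 6}  B4 = {0, 2, 3, 4, 6}
Tree: B1–B2, B1–B3, B3–B4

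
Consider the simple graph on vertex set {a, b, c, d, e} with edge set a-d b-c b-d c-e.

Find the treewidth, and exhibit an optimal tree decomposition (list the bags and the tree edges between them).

Every bag has size at most 2, so the width is 2 − 1 = 1 and tw(G) ≤ 1. Since G has at least one edge (e.g. e–c), it is not an edgeless graph, so tw(G) ≥ 1. The upper and lower bounds meet at 1, so that is the treewidth.

Treewidth 1.
One optimal decomposition is:
Bags: B1 = {c, e}  B2 = {b, c}  B3 = {b, d}  B4 = {a, d}
Tree: B1–B2, B2–B3, B3–B4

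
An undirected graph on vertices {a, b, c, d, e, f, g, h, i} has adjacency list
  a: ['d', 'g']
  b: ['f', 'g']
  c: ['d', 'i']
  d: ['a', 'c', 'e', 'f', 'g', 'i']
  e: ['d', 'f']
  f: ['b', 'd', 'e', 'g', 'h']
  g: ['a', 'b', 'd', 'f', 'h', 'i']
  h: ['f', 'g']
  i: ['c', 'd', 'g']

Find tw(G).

A width-2 tree decomposition is:
Bags: B1 = {d, g, i}  B2 = {d, f, g}  B3 = {d, e, f}  B4 = {a, d, g}  B5 = {b, f, g}  B6 = {f, g, h}  B7 = {c, d, i}
Tree: B1–B2, B2–B3, B1–B4, B2–B5, B2–B6, B1–B7
Every bag has size at most 3, so the width is 3 − 1 = 2 and tw(G) ≤ 2. On the other hand G contains the 3-clique {d, f, g}. A clique must lie in a single bag of any decomposition, so no decomposition can have width below 2. Hence tw(G) = 2 exactly.

2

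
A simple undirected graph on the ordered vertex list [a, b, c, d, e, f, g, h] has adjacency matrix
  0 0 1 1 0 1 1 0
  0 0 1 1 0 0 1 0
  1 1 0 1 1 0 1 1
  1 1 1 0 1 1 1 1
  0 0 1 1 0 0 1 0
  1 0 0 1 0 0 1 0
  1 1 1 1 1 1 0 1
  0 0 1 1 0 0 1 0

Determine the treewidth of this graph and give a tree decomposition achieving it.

Treewidth 3.
One such decomposition:
Bags: B1 = {a, c, d, g}  B2 = {a, d, f, g}  B3 = {c, d, g, h}  B4 = {c, d, e, g}  B5 = {b, c, d, g}
Tree: B1–B2, B1–B3, B3–B4, B4–B5

Each bag holds 4 vertices, so the decomposition has width 3, which upper-bounds the treewidth. For the lower bound, the 4 vertices {c, d, e, g} are pairwise adjacent, and any tree decomposition puts a clique entirely inside one bag — forcing width ≥ 3. Hence tw(G) = 3 exactly.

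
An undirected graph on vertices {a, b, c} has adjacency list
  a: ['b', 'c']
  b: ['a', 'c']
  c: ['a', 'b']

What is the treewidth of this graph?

A width-2 tree decomposition is:
Bags: B1 = {a, b, c}
Tree: (single bag)
With just one bag of size 3, the width is 3 − 1 = 2, so tw(G) ≤ 2. On the other hand G contains the 3-clique {a, b, c}. A clique must lie in a single bag of any decomposition, so no decomposition can have width below 2. The upper and lower bounds meet at 2, so that is the treewidth.

2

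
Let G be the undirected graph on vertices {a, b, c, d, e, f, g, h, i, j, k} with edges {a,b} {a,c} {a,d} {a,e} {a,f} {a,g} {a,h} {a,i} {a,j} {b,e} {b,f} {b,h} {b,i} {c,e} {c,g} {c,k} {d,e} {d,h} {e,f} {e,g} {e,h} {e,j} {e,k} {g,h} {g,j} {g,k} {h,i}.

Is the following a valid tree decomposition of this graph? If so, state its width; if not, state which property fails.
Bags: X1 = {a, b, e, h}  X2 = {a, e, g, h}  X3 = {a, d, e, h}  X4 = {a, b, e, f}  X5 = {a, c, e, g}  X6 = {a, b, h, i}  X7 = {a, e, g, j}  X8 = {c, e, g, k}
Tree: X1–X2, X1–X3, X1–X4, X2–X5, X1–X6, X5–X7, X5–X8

Checking the three conditions: (i) the bags cover all of {a, b, c, d, e, f, g, h, i, j, k}; (ii) for each edge, some bag contains both endpoints; (iii) the bags containing any fixed vertex form a subtree. All hold, so the decomposition is valid with width 4 − 1 = 3.

Yes; width 3.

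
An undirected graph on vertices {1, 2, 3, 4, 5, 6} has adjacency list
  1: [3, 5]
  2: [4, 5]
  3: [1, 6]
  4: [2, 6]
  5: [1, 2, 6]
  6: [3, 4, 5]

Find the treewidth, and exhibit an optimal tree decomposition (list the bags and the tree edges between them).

The largest bag has 3 vertices, giving width 2; this decomposition certifies tw(G) ≤ 2. Since 4–2–5–6–4 is a cycle in G, G is not acyclic. Forests are exactly the graphs of treewidth ≤ 1, so tw(G) ≥ 2. Therefore the treewidth is 2.

Treewidth 2.
One such decomposition:
Bags: B1 = {2, 4, 6}  B2 = {2, 5, 6}  B3 = {3, 5, 6}  B4 = {1, 3, 5}
Tree: B1–B2, B2–B3, B3–B4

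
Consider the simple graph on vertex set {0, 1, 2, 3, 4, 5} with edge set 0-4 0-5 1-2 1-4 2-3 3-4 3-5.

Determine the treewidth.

A width-2 tree decomposition is:
Bags: B1 = {0, 4, 5}  B2 = {3, 4, 5}  B3 = {1, 3, 4}  B4 = {1, 2, 3}
Tree: B1–B2, B2–B3, B3–B4
The largest bag has 3 vertices, giving width 2; this decomposition certifies tw(G) ≤ 2. For the lower bound, G contains the cycle 0–5–3–4–0, so G is not a forest; only forests have treewidth ≤ 1, hence tw(G) ≥ 2. Therefore the treewidth is 2.

2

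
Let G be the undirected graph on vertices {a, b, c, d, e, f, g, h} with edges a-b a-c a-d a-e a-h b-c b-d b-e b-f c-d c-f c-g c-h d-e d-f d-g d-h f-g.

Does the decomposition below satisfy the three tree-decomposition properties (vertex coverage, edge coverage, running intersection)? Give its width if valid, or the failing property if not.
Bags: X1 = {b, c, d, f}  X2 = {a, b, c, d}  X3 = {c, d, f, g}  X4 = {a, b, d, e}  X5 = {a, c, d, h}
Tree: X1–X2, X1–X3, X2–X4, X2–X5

Vertex coverage: the bags together contain {a, b, c, d, e, f, g, h}, the full vertex set. Edge coverage: each edge of G has both endpoints in at least one bag. Running intersection: for every vertex, the bags containing it form a connected subtree. All three properties hold, so this is a valid tree decomposition of width max|bag| − 1 = 3, and hence tw(G) ≤ 3.

Yes; width 3.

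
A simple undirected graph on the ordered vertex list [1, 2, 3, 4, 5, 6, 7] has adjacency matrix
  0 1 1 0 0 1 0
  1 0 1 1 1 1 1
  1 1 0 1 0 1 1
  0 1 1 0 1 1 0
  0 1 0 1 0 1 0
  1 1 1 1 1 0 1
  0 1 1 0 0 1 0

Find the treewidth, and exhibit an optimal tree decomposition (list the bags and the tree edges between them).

Treewidth 3.
Bags: B1 = {1, 2, 3, 6}  B2 = {2, 3, 4, 6}  B3 = {2, 4, 5, 6}  B4 = {2, 3, 6, 7}
Tree: B1–B2, B2–B3, B2–B4

Each bag holds 4 vertices, so the decomposition has width 3, which upper-bounds the treewidth. For the lower bound, the 4 vertices {1, 2, 3, 6} are pairwise adjacent, and any tree decomposition puts a clique entirely inside one bag — forcing width ≥ 3. The upper and lower bounds meet at 3, so that is the treewidth.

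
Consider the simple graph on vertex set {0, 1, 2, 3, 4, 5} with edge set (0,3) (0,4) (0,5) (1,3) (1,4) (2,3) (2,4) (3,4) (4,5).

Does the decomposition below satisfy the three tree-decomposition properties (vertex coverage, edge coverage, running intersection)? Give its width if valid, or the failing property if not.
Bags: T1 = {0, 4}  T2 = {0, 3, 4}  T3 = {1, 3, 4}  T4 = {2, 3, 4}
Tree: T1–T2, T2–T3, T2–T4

No — vertex 5 appears in no bag.

A tree decomposition must satisfy three properties: every vertex lies in some bag; for every edge, both endpoints lie together in some bag; and for every vertex, the bags containing it form a connected subtree. Here vertex 5 appears in no bag, so the decomposition is invalid.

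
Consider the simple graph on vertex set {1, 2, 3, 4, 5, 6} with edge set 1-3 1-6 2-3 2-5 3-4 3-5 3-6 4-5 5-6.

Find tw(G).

A width-2 tree decomposition is:
Bags: B1 = {3, 5, 6}  B2 = {2, 3, 5}  B3 = {1, 3, 6}  B4 = {3, 4, 5}
Tree: B1–B2, B1–B3, B1–B4
The largest bag has 3 vertices, giving width 2; this decomposition certifies tw(G) ≤ 2. On the other hand G contains the 3-clique {1, 3, 6}. A clique must lie in a single bag of any decomposition, so no decomposition can have width below 2. Therefore the treewidth is 2.

2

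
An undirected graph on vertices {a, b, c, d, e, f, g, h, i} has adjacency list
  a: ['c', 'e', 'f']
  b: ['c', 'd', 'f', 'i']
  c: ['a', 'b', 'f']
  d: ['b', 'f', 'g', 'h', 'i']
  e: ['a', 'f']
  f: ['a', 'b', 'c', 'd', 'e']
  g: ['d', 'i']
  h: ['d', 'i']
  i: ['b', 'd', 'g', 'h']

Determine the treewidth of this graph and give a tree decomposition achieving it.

Treewidth 2.
Bags: B1 = {b, d, f}  B2 = {b, c, f}  B3 = {b, d, i}  B4 = {a, c, f}  B5 = {a, e, f}  B6 = {d, g, i}  B7 = {d, h, i}
Tree: B1–B2, B1–B3, B2–B4, B4–B5, B3–B6, B6–B7

Each bag holds 3 vertices, so the decomposition has width 2, which upper-bounds the treewidth. For the lower bound, the 3 vertices {b, d, f} are pairwise adjacent, and any tree decomposition puts a clique entirely inside one bag — forcing width ≥ 2. Therefore the treewidth is 2.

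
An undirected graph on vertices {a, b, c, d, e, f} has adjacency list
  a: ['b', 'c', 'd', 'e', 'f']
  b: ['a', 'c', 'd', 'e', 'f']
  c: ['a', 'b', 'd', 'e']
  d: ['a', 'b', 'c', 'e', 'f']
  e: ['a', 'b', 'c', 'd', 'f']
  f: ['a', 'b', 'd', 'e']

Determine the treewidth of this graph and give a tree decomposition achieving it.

The largest bag has 5 vertices, giving width 4; this decomposition certifies tw(G) ≤ 4. On the other hand G contains the 5-clique {a, b, c, d, e}. A clique must lie in a single bag of any decomposition, so no decomposition can have width below 4. Hence tw(G) = 4 exactly.

Treewidth 4.
One such decomposition:
Bags: B1 = {a, b, d, e, f}  B2 = {a, b, c, d, e}
Tree: B1–B2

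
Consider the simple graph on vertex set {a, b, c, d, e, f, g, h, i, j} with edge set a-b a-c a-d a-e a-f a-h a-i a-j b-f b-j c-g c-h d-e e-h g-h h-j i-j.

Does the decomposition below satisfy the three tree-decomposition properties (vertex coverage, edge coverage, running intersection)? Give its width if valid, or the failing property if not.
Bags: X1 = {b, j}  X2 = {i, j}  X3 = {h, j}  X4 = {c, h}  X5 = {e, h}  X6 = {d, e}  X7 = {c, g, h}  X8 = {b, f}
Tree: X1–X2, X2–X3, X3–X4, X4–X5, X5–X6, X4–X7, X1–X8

A tree decomposition must satisfy three properties: every vertex lies in some bag; for every edge, both endpoints lie together in some bag; and for every vertex, the bags containing it form a connected subtree. Here vertex a appears in no bag, so the decomposition is invalid.

No — vertex a appears in no bag.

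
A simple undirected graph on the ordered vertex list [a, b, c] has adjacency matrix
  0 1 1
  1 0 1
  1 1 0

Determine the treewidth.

A width-2 tree decomposition is:
Bags: B1 = {a, b, c}
Tree: (single bag)
With just one bag of size 3, the width is 3 − 1 = 2, so tw(G) ≤ 2. On the other hand G contains the 3-clique {a, b, c}. A clique must lie in a single bag of any decomposition, so no decomposition can have width below 2. The upper and lower bounds meet at 2, so that is the treewidth.

2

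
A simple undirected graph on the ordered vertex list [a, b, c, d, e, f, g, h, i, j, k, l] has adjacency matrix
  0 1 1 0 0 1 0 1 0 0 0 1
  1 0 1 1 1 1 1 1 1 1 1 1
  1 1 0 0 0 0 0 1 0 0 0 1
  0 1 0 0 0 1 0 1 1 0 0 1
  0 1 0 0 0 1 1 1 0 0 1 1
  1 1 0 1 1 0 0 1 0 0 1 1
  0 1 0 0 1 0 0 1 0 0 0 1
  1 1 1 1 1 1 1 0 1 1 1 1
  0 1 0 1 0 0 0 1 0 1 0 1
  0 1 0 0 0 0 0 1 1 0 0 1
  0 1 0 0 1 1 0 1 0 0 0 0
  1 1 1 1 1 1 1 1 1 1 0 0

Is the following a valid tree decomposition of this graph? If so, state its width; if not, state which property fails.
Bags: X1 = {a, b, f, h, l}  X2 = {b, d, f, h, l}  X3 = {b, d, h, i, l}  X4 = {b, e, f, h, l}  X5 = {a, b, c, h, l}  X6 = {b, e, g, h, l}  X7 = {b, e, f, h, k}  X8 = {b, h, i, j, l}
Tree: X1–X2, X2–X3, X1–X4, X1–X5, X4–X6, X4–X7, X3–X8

Every vertex of G appears in some bag (union = {a, b, c, d, e, f, g, h, i, j, k, l}); every edge is covered by a bag; and for each vertex v the set of bags containing v is connected in the bag tree. The decomposition is therefore valid. The largest bag has 5 vertices, so the width is 4.

Yes; width 4.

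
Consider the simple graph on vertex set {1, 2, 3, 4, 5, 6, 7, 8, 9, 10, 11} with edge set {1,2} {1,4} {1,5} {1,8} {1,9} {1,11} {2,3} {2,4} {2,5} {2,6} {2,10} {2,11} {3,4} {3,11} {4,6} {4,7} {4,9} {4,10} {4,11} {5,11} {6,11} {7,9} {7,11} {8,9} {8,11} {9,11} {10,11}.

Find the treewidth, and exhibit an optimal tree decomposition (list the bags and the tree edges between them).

Every bag has size at most 4, so the width is 4 − 1 = 3 and tw(G) ≤ 3. Conversely, {1, 8, 9, 11} is a clique of size 4, and the vertices of any clique must share a bag in every tree decomposition; so some bag has ≥ 4 vertices and tw(G) ≥ 3. Hence tw(G) = 3 exactly.

Treewidth 3.
Bags: B1 = {1, 2, 4, 11}  B2 = {2, 4, 10, 11}  B3 = {2, 4, 6, 11}  B4 = {1, 2, 5, 11}  B5 = {1, 4, 9, 11}  B6 = {1, 8, 9, 11}  B7 = {2, 3, 4, 11}  B8 = {4, 7, 9, 11}
Tree: B1–B2, B1–B3, B1–B4, B1–B5, B5–B6, B3–B7, B5–B8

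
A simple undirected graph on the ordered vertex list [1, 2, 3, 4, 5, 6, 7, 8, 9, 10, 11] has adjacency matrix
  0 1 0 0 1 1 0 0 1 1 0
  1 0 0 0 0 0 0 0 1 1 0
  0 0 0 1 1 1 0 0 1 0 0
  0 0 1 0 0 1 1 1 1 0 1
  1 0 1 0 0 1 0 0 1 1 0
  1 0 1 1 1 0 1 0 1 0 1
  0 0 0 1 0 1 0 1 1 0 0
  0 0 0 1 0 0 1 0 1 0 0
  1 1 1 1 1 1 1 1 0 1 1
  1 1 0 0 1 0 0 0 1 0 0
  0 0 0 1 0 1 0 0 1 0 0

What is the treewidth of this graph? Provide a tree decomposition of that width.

The largest bag has 4 vertices, giving width 3; this decomposition certifies tw(G) ≤ 3. Conversely, {4, 7, 8, 9} is a clique of size 4, and the vertices of any clique must share a bag in every tree decomposition; so some bag has ≥ 4 vertices and tw(G) ≥ 3. Combining the bounds, tw(G) = 3.

Treewidth 3.
Bags: B1 = {3, 5, 6, 9}  B2 = {1, 5, 6, 9}  B3 = {3, 4, 6, 9}  B4 = {4, 6, 9, 11}  B5 = {4, 6, 7, 9}  B6 = {4, 7, 8, 9}  B7 = {1, 5, 9, 10}  B8 = {1, 2, 9, 10}
Tree: B1–B2, B1–B3, B3–B4, B4–B5, B5–B6, B2–B7, B7–B8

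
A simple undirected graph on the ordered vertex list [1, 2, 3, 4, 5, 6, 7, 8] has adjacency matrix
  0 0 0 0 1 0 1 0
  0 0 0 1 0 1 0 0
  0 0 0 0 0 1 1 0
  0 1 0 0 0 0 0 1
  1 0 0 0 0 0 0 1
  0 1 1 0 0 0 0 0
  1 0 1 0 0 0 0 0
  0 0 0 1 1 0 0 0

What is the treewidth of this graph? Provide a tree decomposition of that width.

Every bag has size at most 3, so the width is 3 − 1 = 2 and tw(G) ≤ 2. The edges 3–6–2–4–8–5–1–7–3 form a cycle, so G is not a tree and its treewidth is at least 2. The upper and lower bounds meet at 2, so that is the treewidth.

Treewidth 2.
One optimal decomposition is:
Bags: B1 = {2, 3, 6}  B2 = {2, 3, 4}  B3 = {3, 4, 8}  B4 = {3, 5, 8}  B5 = {1, 3, 5}  B6 = {1, 3, 7}
Tree: B1–B2, B2–B3, B3–B4, B4–B5, B5–B6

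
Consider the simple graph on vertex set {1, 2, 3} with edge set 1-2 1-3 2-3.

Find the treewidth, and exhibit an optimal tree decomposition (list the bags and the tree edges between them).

Treewidth 2.
Bags: B1 = {1, 2, 3}
Tree: (single bag)

With just one bag of size 3, the width is 3 − 1 = 2, so tw(G) ≤ 2. On the other hand G contains the 3-clique {1, 2, 3}. A clique must lie in a single bag of any decomposition, so no decomposition can have width below 2. The upper and lower bounds meet at 2, so that is the treewidth.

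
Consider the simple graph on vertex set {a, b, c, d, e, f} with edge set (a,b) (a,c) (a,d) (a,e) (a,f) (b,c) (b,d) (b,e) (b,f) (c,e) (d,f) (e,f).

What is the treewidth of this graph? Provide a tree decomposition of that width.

Treewidth 3.
Bags: B1 = {a, b, c, e}  B2 = {a, b, e, f}  B3 = {a, b, d, f}
Tree: B1–B2, B2–B3

The largest bag has 4 vertices, giving width 3; this decomposition certifies tw(G) ≤ 3. For the lower bound, the 4 vertices {a, b, d, f} are pairwise adjacent, and any tree decomposition puts a clique entirely inside one bag — forcing width ≥ 3. Therefore the treewidth is 3.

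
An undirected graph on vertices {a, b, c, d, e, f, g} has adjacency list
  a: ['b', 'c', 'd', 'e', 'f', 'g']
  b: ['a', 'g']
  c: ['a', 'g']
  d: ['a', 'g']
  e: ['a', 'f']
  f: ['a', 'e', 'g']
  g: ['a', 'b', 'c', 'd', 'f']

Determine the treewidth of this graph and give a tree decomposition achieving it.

Treewidth 2.
Bags: B1 = {a, b, g}  B2 = {a, d, g}  B3 = {a, f, g}  B4 = {a, c, g}  B5 = {a, e, f}
Tree: B1–B2, B1–B3, B2–B4, B3–B5

Each bag holds 3 vertices, so the decomposition has width 2, which upper-bounds the treewidth. On the other hand G contains the 3-clique {a, d, g}. A clique must lie in a single bag of any decomposition, so no decomposition can have width below 2. Hence tw(G) = 2 exactly.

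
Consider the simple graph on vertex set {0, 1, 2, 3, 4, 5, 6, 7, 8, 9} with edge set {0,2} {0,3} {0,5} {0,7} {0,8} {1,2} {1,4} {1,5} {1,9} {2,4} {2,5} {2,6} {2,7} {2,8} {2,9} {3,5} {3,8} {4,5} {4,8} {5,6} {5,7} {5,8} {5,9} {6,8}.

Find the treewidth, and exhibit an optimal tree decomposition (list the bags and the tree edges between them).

The largest bag has 4 vertices, giving width 3; this decomposition certifies tw(G) ≤ 3. On the other hand G contains the 4-clique {0, 2, 5, 8}. A clique must lie in a single bag of any decomposition, so no decomposition can have width below 3. Hence tw(G) = 3 exactly.

Treewidth 3.
One optimal decomposition is:
Bags: B1 = {0, 2, 5, 8}  B2 = {2, 5, 6, 8}  B3 = {0, 3, 5, 8}  B4 = {2, 4, 5, 8}  B5 = {0, 2, 5, 7}  B6 = {1, 2, 4, 5}  B7 = {1, 2, 5, 9}
Tree: B1–B2, B1–B3, B2–B4, B1–B5, B4–B6, B6–B7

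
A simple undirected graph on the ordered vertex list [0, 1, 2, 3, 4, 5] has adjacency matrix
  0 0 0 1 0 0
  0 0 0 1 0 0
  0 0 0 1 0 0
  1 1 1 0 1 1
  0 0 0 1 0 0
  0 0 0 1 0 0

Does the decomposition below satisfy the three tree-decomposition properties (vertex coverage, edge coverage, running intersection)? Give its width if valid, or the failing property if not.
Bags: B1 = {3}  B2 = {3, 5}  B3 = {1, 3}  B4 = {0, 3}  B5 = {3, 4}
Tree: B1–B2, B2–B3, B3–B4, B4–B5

A tree decomposition must satisfy three properties: every vertex lies in some bag; for every edge, both endpoints lie together in some bag; and for every vertex, the bags containing it form a connected subtree. Here vertex 2 appears in no bag, so the decomposition is invalid.

No — vertex 2 appears in no bag.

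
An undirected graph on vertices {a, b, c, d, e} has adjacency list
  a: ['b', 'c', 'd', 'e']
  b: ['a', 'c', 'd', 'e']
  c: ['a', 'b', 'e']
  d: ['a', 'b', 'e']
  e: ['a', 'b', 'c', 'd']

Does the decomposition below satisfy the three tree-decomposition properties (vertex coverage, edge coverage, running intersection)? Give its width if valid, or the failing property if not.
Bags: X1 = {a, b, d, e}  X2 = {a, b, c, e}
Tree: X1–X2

Yes; width 3.

Vertex coverage: the bags together contain {a, b, c, d, e}, the full vertex set. Edge coverage: each edge of G has both endpoints in at least one bag. Running intersection: for every vertex, the bags containing it form a connected subtree. All three properties hold, so this is a valid tree decomposition of width max|bag| − 1 = 3, and hence tw(G) ≤ 3.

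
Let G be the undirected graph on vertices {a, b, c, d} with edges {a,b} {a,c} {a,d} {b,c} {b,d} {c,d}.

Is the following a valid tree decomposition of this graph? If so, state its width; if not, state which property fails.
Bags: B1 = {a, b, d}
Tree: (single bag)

A tree decomposition must satisfy three properties: every vertex lies in some bag; for every edge, both endpoints lie together in some bag; and for every vertex, the bags containing it form a connected subtree. Here vertex c appears in no bag, so the decomposition is invalid.

No — vertex c appears in no bag.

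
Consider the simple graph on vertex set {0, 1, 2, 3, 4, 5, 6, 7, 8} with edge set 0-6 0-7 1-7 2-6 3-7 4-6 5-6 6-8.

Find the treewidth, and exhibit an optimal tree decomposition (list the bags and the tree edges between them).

Treewidth 1.
One such decomposition:
Bags: B1 = {0, 6}  B2 = {0, 7}  B3 = {6, 8}  B4 = {1, 7}  B5 = {3, 7}  B6 = {2, 6}  B7 = {5, 6}  B8 = {4, 6}
Tree: B1–B2, B1–B3, B2–B4, B4–B5, B3–B6, B1–B7, B7–B8

The largest bag has 2 vertices, giving width 1; this decomposition certifies tw(G) ≤ 1. Since G has at least one edge (e.g. 0–6), it is not an edgeless graph, so tw(G) ≥ 1. The upper and lower bounds meet at 1, so that is the treewidth.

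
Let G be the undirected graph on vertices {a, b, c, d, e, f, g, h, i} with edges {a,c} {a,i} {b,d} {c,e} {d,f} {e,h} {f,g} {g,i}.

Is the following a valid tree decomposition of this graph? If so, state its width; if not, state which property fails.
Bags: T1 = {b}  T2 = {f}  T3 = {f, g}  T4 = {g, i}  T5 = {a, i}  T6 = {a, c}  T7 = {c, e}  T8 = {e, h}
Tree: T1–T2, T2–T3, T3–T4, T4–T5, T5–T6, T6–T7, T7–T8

A tree decomposition must satisfy three properties: every vertex lies in some bag; for every edge, both endpoints lie together in some bag; and for every vertex, the bags containing it form a connected subtree. Here vertex d appears in no bag, so the decomposition is invalid.

No — vertex d appears in no bag.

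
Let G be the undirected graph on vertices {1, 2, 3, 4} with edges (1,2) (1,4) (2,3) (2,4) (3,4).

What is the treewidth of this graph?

2

A width-2 tree decomposition is:
Bags: B1 = {1, 2, 4}  B2 = {2, 3, 4}
Tree: B1–B2
Every bag has size at most 3, so the width is 3 − 1 = 2 and tw(G) ≤ 2. For the lower bound, the 3 vertices {1, 2, 4} are pairwise adjacent, and any tree decomposition puts a clique entirely inside one bag — forcing width ≥ 2. Hence tw(G) = 2 exactly.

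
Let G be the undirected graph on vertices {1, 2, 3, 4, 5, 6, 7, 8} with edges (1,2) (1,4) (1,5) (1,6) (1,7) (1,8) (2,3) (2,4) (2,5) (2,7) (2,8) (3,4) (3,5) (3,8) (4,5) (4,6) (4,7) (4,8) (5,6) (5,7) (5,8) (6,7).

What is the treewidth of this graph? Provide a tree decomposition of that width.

Each bag holds 5 vertices, so the decomposition has width 4, which upper-bounds the treewidth. On the other hand G contains the 5-clique {1, 2, 4, 5, 8}. A clique must lie in a single bag of any decomposition, so no decomposition can have width below 4. Hence tw(G) = 4 exactly.

Treewidth 4.
One such decomposition:
Bags: B1 = {1, 2, 4, 5, 7}  B2 = {1, 4, 5, 6, 7}  B3 = {1, 2, 4, 5, 8}  B4 = {2, 3, 4, 5, 8}
Tree: B1–B2, B1–B3, B3–B4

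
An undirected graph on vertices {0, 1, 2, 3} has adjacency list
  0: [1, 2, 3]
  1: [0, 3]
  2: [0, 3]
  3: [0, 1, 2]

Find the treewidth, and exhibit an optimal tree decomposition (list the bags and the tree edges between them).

Every bag has size at most 3, so the width is 3 − 1 = 2 and tw(G) ≤ 2. On the other hand G contains the 3-clique {0, 1, 3}. A clique must lie in a single bag of any decomposition, so no decomposition can have width below 2. Combining the bounds, tw(G) = 2.

Treewidth 2.
One such decomposition:
Bags: B1 = {0, 2, 3}  B2 = {0, 1, 3}
Tree: B1–B2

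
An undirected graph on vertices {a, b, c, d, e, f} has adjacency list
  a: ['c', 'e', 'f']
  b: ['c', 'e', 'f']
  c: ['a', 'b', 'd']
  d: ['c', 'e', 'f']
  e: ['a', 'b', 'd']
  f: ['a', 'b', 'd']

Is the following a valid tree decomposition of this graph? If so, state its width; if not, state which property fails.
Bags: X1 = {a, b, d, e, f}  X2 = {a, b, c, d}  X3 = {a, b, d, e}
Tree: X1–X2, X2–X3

No — bags containing vertex e are not connected in the tree.

A tree decomposition must satisfy three properties: every vertex lies in some bag; for every edge, both endpoints lie together in some bag; and for every vertex, the bags containing it form a connected subtree. Here bags containing vertex e are not connected in the tree, so the decomposition is invalid.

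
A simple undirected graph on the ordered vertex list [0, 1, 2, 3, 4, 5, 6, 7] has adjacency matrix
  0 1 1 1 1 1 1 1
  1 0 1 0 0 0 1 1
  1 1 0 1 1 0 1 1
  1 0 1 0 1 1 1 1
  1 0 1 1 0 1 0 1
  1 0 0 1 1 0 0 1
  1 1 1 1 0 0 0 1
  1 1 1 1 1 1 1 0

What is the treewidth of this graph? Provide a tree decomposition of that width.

Every bag has size at most 5, so the width is 5 − 1 = 4 and tw(G) ≤ 4. For the lower bound, the 5 vertices {0, 1, 2, 6, 7} are pairwise adjacent, and any tree decomposition puts a clique entirely inside one bag — forcing width ≥ 4. The upper and lower bounds meet at 4, so that is the treewidth.

Treewidth 4.
Bags: B1 = {0, 2, 3, 4, 7}  B2 = {0, 2, 3, 6, 7}  B3 = {0, 1, 2, 6, 7}  B4 = {0, 3, 4, 5, 7}
Tree: B1–B2, B2–B3, B1–B4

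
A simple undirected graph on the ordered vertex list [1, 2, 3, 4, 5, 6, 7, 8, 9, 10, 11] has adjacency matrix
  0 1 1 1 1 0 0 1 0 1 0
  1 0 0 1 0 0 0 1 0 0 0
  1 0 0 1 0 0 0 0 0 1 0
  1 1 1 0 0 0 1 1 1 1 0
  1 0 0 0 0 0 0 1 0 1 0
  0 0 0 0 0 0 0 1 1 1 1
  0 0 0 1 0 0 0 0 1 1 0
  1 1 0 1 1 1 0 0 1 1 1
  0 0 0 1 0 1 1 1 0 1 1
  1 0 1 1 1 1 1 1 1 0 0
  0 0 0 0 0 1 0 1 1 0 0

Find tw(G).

A width-3 tree decomposition is:
Bags: B1 = {1, 4, 8, 10}  B2 = {4, 8, 9, 10}  B3 = {1, 2, 4, 8}  B4 = {6, 8, 9, 10}  B5 = {1, 5, 8, 10}  B6 = {4, 7, 9, 10}  B7 = {6, 8, 9, 11}  B8 = {1, 3, 4, 10}
Tree: B1–B2, B1–B3, B2–B4, B1–B5, B2–B6, B4–B7, B1–B8
Each bag holds 4 vertices, so the decomposition has width 3, which upper-bounds the treewidth. Conversely, {6, 8, 9, 11} is a clique of size 4, and the vertices of any clique must share a bag in every tree decomposition; so some bag has ≥ 4 vertices and tw(G) ≥ 3. Hence tw(G) = 3 exactly.

3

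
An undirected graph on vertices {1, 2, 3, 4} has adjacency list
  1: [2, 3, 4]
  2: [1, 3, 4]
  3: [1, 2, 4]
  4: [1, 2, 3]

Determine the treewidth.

A width-3 tree decomposition is:
Bags: B1 = {1, 2, 3, 4}
Tree: (single bag)
A single bag containing all 4 vertices is trivially a valid decomposition of width 3. For the lower bound, the 4 vertices {1, 2, 3, 4} are pairwise adjacent, and any tree decomposition puts a clique entirely inside one bag — forcing width ≥ 3. The upper and lower bounds meet at 3, so that is the treewidth.

3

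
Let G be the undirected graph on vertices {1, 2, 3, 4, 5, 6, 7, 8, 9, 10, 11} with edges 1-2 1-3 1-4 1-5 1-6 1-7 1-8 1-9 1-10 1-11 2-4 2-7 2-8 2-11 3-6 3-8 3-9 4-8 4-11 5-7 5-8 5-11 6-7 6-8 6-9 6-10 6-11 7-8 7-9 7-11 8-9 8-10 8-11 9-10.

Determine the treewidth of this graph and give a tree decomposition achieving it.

Each bag holds 5 vertices, so the decomposition has width 4, which upper-bounds the treewidth. Conversely, {1, 2, 4, 8, 11} is a clique of size 5, and the vertices of any clique must share a bag in every tree decomposition; so some bag has ≥ 5 vertices and tw(G) ≥ 4. Therefore the treewidth is 4.

Treewidth 4.
One such decomposition:
Bags: B1 = {1, 6, 7, 8, 9}  B2 = {1, 6, 7, 8, 11}  B3 = {1, 3, 6, 8, 9}  B4 = {1, 6, 8, 9, 10}  B5 = {1, 5, 7, 8, 11}  B6 = {1, 2, 7, 8, 11}  B7 = {1, 2, 4, 8, 11}
Tree: B1–B2, B1–B3, B3–B4, B2–B5, B2–B6, B6–B7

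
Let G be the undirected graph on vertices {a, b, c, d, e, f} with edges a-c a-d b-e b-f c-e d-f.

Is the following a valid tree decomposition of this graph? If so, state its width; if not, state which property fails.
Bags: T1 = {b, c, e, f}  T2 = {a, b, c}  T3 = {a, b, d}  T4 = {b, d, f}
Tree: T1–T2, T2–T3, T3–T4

A tree decomposition must satisfy three properties: every vertex lies in some bag; for every edge, both endpoints lie together in some bag; and for every vertex, the bags containing it form a connected subtree. Here bags containing vertex f are not connected in the tree, so the decomposition is invalid.

No — bags containing vertex f are not connected in the tree.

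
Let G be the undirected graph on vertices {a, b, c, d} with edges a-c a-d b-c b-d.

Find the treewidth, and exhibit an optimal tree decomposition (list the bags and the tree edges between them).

Treewidth 2.
One optimal decomposition is:
Bags: B1 = {a, c, d}  B2 = {b, c, d}
Tree: B1–B2

Each bag holds 3 vertices, so the decomposition has width 2, which upper-bounds the treewidth. For the lower bound, G contains the cycle d–a–c–b–d, so G is not a forest; only forests have treewidth ≤ 1, hence tw(G) ≥ 2. Hence tw(G) = 2 exactly.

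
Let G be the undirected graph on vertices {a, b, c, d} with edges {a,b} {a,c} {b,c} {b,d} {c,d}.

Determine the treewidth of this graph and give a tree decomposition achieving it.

Treewidth 2.
Bags: B1 = {a, b, c}  B2 = {b, c, d}
Tree: B1–B2

The largest bag has 3 vertices, giving width 2; this decomposition certifies tw(G) ≤ 2. Conversely, {b, c, d} is a clique of size 3, and the vertices of any clique must share a bag in every tree decomposition; so some bag has ≥ 3 vertices and tw(G) ≥ 2. Therefore the treewidth is 2.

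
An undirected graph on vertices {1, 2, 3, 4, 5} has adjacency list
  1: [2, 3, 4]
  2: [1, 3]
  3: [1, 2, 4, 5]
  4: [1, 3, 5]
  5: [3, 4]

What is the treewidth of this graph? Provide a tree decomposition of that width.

Each bag holds 3 vertices, so the decomposition has width 2, which upper-bounds the treewidth. For the lower bound, the 3 vertices {1, 2, 3} are pairwise adjacent, and any tree decomposition puts a clique entirely inside one bag — forcing width ≥ 2. Therefore the treewidth is 2.

Treewidth 2.
One optimal decomposition is:
Bags: B1 = {3, 4, 5}  B2 = {1, 3, 4}  B3 = {1, 2, 3}
Tree: B1–B2, B2–B3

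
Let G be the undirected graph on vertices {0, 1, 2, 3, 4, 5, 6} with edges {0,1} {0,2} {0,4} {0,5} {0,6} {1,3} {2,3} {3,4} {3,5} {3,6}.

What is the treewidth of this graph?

2

A width-2 tree decomposition is:
Bags: B1 = {0, 2, 3}  B2 = {0, 3, 5}  B3 = {0, 1, 3}  B4 = {0, 3, 4}  B5 = {0, 3, 6}
Tree: B1–B2, B2–B3, B3–B4, B4–B5
Every bag has size at most 3, so the width is 3 − 1 = 2 and tw(G) ≤ 2. The edges 0–2–3–5–0 form a cycle, so G is not a tree and its treewidth is at least 2. The upper and lower bounds meet at 2, so that is the treewidth.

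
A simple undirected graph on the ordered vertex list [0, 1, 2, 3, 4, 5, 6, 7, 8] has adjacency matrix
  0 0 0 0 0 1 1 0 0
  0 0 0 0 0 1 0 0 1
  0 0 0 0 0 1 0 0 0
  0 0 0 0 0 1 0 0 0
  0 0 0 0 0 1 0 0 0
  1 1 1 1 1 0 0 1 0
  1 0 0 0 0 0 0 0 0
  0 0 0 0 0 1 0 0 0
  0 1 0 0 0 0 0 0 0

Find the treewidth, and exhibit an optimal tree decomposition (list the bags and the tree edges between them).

Treewidth 1.
Bags: B1 = {1, 5}  B2 = {5, 7}  B3 = {3, 5}  B4 = {4, 5}  B5 = {2, 5}  B6 = {0, 5}  B7 = {0, 6}  B8 = {1, 8}
Tree: B1–B2, B2–B3, B2–B4, B1–B5, B4–B6, B6–B7, B1–B8

Each bag holds 2 vertices, so the decomposition has width 1, which upper-bounds the treewidth. G has an edge, so its treewidth is at least 1. Hence tw(G) = 1 exactly.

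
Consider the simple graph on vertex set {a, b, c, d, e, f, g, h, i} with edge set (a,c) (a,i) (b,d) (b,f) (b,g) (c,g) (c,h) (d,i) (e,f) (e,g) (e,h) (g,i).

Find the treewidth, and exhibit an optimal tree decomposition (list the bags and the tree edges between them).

Each bag holds 4 vertices, so the decomposition has width 3, which upper-bounds the treewidth. For the lower bound: the 4 vertex sets {a,c,h}, {e}, {g}, {b,d,f,i} are disjoint, each induces a connected subgraph, and every pair is joined by at least one edge of G. Contracting each set to a single vertex therefore yields K_{4} as a minor, and since treewidth is minor-monotone, tw(G) ≥ tw(K_{4}) = 3. Therefore the treewidth is 3.

Treewidth 3.
One such decomposition:
Bags: B1 = {a, c, e, h}  B2 = {a, c, e, g}  B3 = {a, e, g, i}  B4 = {e, f, g, i}  B5 = {b, f, g, i}  B6 = {b, d, f, i}
Tree: B1–B2, B2–B3, B3–B4, B4–B5, B5–B6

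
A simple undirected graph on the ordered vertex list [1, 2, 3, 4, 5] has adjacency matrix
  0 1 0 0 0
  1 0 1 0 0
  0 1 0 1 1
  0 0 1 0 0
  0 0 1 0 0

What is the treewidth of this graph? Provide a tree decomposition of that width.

Each bag holds 2 vertices, so the decomposition has width 1, which upper-bounds the treewidth. Since G has at least one edge (e.g. 3–2), it is not an edgeless graph, so tw(G) ≥ 1. Hence tw(G) = 1 exactly.

Treewidth 1.
One optimal decomposition is:
Bags: B1 = {2, 3}  B2 = {1, 2}  B3 = {3, 5}  B4 = {3, 4}
Tree: B1–B2, B1–B3, B3–B4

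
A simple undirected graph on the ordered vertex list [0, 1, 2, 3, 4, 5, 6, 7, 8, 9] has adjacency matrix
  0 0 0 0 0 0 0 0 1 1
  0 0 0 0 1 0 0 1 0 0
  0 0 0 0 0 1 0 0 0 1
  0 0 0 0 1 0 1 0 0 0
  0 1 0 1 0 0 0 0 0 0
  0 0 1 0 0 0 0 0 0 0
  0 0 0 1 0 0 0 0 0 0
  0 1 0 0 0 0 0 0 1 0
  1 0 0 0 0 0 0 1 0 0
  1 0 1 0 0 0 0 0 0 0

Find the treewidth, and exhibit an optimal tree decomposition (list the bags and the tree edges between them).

Treewidth 1.
One optimal decomposition is:
Bags: B1 = {3, 6}  B2 = {3, 4}  B3 = {1, 4}  B4 = {1, 7}  B5 = {7, 8}  B6 = {0, 8}  B7 = {0, 9}  B8 = {2, 9}  B9 = {2, 5}
Tree: B1–B2, B2–B3, B3–B4, B4–B5, B5–B6, B6–B7, B7–B8, B8–B9

Each bag holds 2 vertices, so the decomposition has width 1, which upper-bounds the treewidth. Since G has at least one edge (e.g. 6–3), it is not an edgeless graph, so tw(G) ≥ 1. Therefore the treewidth is 1.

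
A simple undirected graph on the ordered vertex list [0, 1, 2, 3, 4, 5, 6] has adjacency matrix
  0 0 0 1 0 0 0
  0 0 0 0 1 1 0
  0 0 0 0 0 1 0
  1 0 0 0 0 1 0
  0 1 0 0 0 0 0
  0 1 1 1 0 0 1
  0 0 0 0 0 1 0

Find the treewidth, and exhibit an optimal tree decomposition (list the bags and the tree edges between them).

The largest bag has 2 vertices, giving width 1; this decomposition certifies tw(G) ≤ 1. Since G has at least one edge (e.g. 1–5), it is not an edgeless graph, so tw(G) ≥ 1. Hence tw(G) = 1 exactly.

Treewidth 1.
Bags: B1 = {1, 5}  B2 = {3, 5}  B3 = {2, 5}  B4 = {1, 4}  B5 = {0, 3}  B6 = {5, 6}
Tree: B1–B2, B1–B3, B1–B4, B2–B5, B1–B6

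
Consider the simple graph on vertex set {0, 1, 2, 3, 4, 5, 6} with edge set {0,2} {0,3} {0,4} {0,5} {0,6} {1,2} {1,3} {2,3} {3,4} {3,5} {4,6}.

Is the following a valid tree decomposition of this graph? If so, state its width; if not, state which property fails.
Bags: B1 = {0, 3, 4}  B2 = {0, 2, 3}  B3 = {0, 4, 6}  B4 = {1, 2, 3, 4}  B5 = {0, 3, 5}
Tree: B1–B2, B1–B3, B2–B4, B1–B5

No — bags containing vertex 4 are not connected in the tree.

A tree decomposition must satisfy three properties: every vertex lies in some bag; for every edge, both endpoints lie together in some bag; and for every vertex, the bags containing it form a connected subtree. Here bags containing vertex 4 are not connected in the tree, so the decomposition is invalid.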